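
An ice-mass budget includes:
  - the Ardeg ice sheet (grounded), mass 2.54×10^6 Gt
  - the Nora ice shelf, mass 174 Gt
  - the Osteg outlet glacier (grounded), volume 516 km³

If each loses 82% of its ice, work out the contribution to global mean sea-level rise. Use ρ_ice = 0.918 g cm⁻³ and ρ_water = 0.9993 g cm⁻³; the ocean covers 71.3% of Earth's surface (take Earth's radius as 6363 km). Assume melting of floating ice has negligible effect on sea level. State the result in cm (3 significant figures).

≈ 575 cm

Ardeg: 0.82 × 2.54×10^6 Gt = 2.083×10^18 kg; dividing by ρ_w = 0.9993 g cm⁻³ = 999.3 kg m⁻³ gives 2.084×10^15 m³ of water.
The Nora ice shelf is floating and already displaces its own weight of water, so its melt adds essentially nothing to sea level.
Osteg: 0.82 × 516 km³ × (918/999.3) = 388.7 km³ of water.
Total added water ≈ 2.085×10^15 m³ over 3.63×10^14 m² → Δh = 5.75 m = 575 cm.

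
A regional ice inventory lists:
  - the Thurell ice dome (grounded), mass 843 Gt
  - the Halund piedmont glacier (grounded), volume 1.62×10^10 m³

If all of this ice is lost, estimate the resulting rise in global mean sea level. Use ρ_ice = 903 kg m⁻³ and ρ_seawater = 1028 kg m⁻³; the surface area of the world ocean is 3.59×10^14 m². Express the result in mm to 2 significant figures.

≈ 2.3 mm

Thurell: 843 Gt = 8.430×10^14 kg; dividing by ρ_w = 1028 kg m⁻³ gives 8.200×10^11 m³ of water.
Halund: 1.62×10^10 m³ × (903/1028) = 1.423×10^10 m³ of water.
Total added water ≈ 8.343×10^11 m³ over 3.59×10^14 m² → Δh = 2.32×10^-3 m = 2.3 mm.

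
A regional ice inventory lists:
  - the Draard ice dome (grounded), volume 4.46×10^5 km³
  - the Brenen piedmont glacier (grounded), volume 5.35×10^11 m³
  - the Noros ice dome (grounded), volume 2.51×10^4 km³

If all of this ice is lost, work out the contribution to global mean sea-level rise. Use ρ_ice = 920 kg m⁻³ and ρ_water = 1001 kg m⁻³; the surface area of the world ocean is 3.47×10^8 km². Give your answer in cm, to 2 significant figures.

≈ 120 cm

Draard: 4.46×10^5 km³ × (920/1001) = 4.099×10^5 km³ of water.
Brenen: 5.35×10^11 m³ × (920/1001) = 4.917×10^11 m³ of water.
Noros: 2.51×10^4 km³ × (920/1001) = 2.307×10^4 km³ of water.
Total added water ≈ 4.335×10^14 m³ over 3.47×10^14 m² → Δh = 1.25 m = 120 cm.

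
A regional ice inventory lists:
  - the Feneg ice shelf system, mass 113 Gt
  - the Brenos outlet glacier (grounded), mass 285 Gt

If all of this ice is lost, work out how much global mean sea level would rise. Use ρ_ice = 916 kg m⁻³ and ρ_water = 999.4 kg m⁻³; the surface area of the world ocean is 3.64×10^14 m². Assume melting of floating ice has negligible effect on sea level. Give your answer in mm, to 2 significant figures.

≈ 0.78 mm

The Feneg ice shelf system is floating and already displaces its own weight of water, so its melt adds essentially nothing to sea level.
Brenos: 285 Gt = 2.850×10^14 kg; dividing by ρ_w = 999.4 kg m⁻³ gives 2.852×10^11 m³ of water.
Total added water ≈ 2.852×10^11 m³ over 3.64×10^14 m² → Δh = 7.83×10^-4 m = 0.78 mm.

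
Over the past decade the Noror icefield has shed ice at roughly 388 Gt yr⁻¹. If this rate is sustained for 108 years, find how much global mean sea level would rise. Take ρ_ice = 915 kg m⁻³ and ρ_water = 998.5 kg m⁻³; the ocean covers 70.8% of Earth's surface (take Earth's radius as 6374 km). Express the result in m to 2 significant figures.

≈ 0.12 m

Total mass lost = 388 Gt/yr × 108 yr = 4.190×10^4 Gt = 4.190×10^16 kg.
ρ_w = 998.5 kg m⁻³, so water volume = 4.190×10^16 / 998.5 = 4.197×10^13 m³.
Δh = 4.197×10^13 / 3.61×10^14 = 0.116 m.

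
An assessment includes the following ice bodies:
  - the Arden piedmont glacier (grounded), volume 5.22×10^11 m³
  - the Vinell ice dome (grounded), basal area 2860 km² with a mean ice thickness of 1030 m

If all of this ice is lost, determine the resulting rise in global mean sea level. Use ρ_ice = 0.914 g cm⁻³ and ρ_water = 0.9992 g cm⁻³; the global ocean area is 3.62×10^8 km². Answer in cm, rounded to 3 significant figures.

Arden: 5.22×10^11 m³ × (914/999.2) = 4.775×10^11 m³ of water.
Vinell: ice volume = 2860 km² × 1030 m = 2946 km³; 2946 × (914/999.2) = 2695 km³ of water.
Total added water ≈ 3.172×10^12 m³ over 3.62×10^14 m² → Δh = 8.76×10^-3 m = 0.876 cm.

≈ 0.876 cm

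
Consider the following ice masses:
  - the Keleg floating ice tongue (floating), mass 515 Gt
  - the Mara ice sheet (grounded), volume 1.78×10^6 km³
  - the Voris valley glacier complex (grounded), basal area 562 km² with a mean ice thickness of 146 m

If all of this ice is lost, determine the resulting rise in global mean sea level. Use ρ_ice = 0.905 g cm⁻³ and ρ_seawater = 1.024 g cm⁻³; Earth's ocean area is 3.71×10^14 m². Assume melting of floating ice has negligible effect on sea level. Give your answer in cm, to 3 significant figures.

≈ 424 cm

The Keleg floating ice tongue is floating and already displaces its own weight of water, so its melt adds essentially nothing to sea level.
Mara: 1.78×10^6 km³ × (905/1024) = 1.573×10^6 km³ of water.
Voris: ice volume = 562 km² × 146 m = 82.05 km³; 82.05 × (905/1024) = 72.52 km³ of water.
Total added water ≈ 1.573×10^15 m³ over 3.71×10^14 m² → Δh = 4.24 m = 424 cm.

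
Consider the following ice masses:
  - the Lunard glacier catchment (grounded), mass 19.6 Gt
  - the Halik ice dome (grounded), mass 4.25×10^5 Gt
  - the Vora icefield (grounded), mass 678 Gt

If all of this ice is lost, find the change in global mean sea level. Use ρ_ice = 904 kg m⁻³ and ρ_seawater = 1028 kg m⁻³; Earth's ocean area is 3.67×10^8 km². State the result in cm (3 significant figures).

≈ 113 cm

Lunard: 19.6 Gt = 1.960×10^13 kg; dividing by ρ_w = 1028 kg m⁻³ gives 1.907×10^10 m³ of water.
Halik: 4.25×10^5 Gt = 4.250×10^17 kg; dividing by ρ_w = 1028 kg m⁻³ gives 4.134×10^14 m³ of water.
Vora: 678 Gt = 6.780×10^14 kg; dividing by ρ_w = 1028 kg m⁻³ gives 6.595×10^11 m³ of water.
Total added water ≈ 4.141×10^14 m³ over 3.67×10^14 m² → Δh = 1.13 m = 113 cm.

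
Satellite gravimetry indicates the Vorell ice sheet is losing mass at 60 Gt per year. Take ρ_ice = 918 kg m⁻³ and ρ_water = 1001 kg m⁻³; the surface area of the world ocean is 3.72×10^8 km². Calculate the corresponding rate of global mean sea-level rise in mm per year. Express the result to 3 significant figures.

≈ 0.161 mm/yr

ρ_w = 1001 kg m⁻³. Annual water volume added = 60 Gt / ρ_w = 6.000×10^13 kg / 1001 kg m⁻³ = 5.994×10^10 m³.
Δh per year = 5.994×10^10 / 3.72×10^14 = 1.61×10^-4 m = 0.161 mm.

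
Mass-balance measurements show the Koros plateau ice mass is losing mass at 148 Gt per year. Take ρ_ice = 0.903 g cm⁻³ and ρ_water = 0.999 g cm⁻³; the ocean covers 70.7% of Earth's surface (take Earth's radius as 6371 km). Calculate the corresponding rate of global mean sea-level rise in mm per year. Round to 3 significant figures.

ρ_w = 0.999 g cm⁻³ = 999 kg m⁻³. Annual water volume added = 148 Gt / ρ_w = 1.480×10^14 kg / 999 kg m⁻³ = 1.481×10^11 m³.
Δh per year = 1.481×10^11 / 3.61×10^14 = 4.11×10^-4 m = 0.411 mm.

≈ 0.411 mm/yr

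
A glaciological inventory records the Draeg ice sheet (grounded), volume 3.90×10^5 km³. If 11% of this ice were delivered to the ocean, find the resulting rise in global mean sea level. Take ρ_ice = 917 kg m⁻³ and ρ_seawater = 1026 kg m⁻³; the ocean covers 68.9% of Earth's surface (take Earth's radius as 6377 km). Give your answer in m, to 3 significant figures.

Draeg: 0.11 × 3.90×10^5 km³ × (917/1026) = 3.834×10^4 km³ of water.
Spread over 3.52×10^14 m² of ocean, Δh = 3.834×10^13 / 3.52×10^14 = 0.109 m.

≈ 0.109 m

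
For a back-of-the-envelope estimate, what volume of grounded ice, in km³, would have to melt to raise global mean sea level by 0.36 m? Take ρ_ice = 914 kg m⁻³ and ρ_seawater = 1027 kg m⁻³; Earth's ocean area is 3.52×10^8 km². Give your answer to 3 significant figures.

≈ 1.42×10^5 km³

Required water volume = Δh × A = 0.36 m × 3.52×10^14 m² = 1.267×10^14 m³ = 1.267×10^5 km³.
Ice volume = water volume × ρ_w/ρ_ice = 1.267×10^5 × 1027/914 = 1.42×10^5 km³.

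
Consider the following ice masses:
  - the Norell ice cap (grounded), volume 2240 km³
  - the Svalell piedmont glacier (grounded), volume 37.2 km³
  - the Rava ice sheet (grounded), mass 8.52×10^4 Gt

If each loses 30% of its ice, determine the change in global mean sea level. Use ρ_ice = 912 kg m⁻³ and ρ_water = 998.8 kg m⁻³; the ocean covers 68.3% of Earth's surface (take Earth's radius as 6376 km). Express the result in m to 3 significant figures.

Norell: 0.3 × 2240 km³ × (912/998.8) = 613.6 km³ of water.
Svalell: 0.3 × 37.2 km³ × (912/998.8) = 10.19 km³ of water.
Rava: 0.3 × 8.52×10^4 Gt = 2.556×10^16 kg; dividing by ρ_w = 998.8 kg m⁻³ gives 2.559×10^13 m³ of water.
Total added water ≈ 2.621×10^13 m³ over 3.49×10^14 m² → Δh = 0.0751 m.

≈ 0.0751 m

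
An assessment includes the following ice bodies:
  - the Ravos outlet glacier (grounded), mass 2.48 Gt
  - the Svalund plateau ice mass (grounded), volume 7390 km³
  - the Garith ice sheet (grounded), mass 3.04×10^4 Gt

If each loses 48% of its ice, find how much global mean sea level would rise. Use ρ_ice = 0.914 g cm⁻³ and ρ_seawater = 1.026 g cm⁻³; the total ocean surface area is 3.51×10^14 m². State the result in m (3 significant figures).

Ravos: 0.48 × 2.48 Gt = 1.190×10^12 kg; dividing by ρ_w = 1.026 g cm⁻³ = 1026 kg m⁻³ gives 1.160×10^9 m³ of water.
Svalund: 0.48 × 7390 km³ × (914/1026) = 3160 km³ of water.
Garith: 0.48 × 3.04×10^4 Gt = 1.459×10^16 kg; dividing by ρ_w = 1026 kg m⁻³ gives 1.422×10^13 m³ of water.
Total added water ≈ 1.738×10^13 m³ over 3.51×10^14 m² → Δh = 0.0495 m.

≈ 0.0495 m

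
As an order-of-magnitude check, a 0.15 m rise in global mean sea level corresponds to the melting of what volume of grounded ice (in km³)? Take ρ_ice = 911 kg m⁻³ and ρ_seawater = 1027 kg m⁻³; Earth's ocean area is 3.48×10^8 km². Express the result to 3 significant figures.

≈ 5.88×10^4 km³

Required water volume = Δh × A = 0.15 m × 3.48×10^14 m² = 5.220×10^13 m³ = 5.220×10^4 km³.
Ice volume = water volume × ρ_w/ρ_ice = 5.220×10^4 × 1027/911 = 5.88×10^4 km³.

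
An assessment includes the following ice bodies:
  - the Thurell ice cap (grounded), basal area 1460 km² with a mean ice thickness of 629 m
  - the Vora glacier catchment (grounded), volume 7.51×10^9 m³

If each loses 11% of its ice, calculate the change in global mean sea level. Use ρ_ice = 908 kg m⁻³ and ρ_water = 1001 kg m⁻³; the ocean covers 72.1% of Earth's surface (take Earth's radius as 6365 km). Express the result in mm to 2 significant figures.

≈ 0.25 mm

Thurell: ice volume = 1460 km² × 629 m = 918.3 km³; 0.11 × 918.3 × (908/1001) = 91.63 km³ of water.
Vora: 0.11 × 7.51×10^9 m³ × (908/1001) = 7.493×10^8 m³ of water.
Total added water ≈ 9.238×10^10 m³ over 3.67×10^14 m² → Δh = 2.52×10^-4 m = 0.25 mm.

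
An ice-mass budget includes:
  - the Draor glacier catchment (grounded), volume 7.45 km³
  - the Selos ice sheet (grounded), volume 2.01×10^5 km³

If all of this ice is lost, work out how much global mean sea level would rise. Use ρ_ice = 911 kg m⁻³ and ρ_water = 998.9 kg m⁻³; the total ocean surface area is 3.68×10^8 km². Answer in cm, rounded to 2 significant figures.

Draor: 7.45 km³ × (911/998.9) = 6.794 km³ of water.
Selos: 2.01×10^5 km³ × (911/998.9) = 1.833×10^5 km³ of water.
Total added water ≈ 1.833×10^14 m³ over 3.68×10^14 m² → Δh = 0.498 m = 50 cm.

≈ 50 cm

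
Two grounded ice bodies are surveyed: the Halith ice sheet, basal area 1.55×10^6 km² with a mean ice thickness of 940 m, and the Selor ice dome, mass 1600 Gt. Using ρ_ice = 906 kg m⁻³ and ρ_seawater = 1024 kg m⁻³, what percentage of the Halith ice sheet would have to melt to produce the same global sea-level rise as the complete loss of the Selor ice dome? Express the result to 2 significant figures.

≈ 0.12 %

Equal sea-level rise means equal mass of meltwater, i.e. equal mass of ice lost.
Ice mass of Selor: 1.600×10^15 kg; ice mass of Halith: 1.320×10^18 kg.
Fraction required = 1.600×10^15 / 1.320×10^18 = 1.21×10^-3 → 0.12 %.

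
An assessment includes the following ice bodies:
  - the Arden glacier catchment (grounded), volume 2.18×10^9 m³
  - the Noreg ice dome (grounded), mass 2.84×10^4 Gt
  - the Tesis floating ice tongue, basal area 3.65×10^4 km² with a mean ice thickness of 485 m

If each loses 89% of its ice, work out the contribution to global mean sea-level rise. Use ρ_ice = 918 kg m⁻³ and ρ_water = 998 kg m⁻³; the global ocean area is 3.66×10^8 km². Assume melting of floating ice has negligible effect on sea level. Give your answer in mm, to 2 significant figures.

Arden: 0.89 × 2.18×10^9 m³ × (918/998) = 1.785×10^9 m³ of water.
Noreg: 0.89 × 2.84×10^4 Gt = 2.528×10^16 kg; dividing by ρ_w = 998 kg m⁻³ gives 2.533×10^13 m³ of water.
The Tesis floating ice tongue is floating and already displaces its own weight of water, so its melt adds essentially nothing to sea level.
Total added water ≈ 2.533×10^13 m³ over 3.66×10^14 m² → Δh = 0.0692 m = 69 mm.

≈ 69 mm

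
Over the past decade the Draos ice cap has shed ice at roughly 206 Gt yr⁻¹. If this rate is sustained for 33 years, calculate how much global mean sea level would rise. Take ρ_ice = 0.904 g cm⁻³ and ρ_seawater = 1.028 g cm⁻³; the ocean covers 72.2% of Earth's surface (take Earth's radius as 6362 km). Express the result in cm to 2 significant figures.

Total mass lost = 206 Gt/yr × 33 yr = 6798 Gt = 6.798×10^15 kg.
ρ_w = 1.028 g cm⁻³ = 1028 kg m⁻³, so water volume = 6.798×10^15 / 1028 = 6.613×10^12 m³.
Δh = 6.613×10^12 / 3.67×10^14 = 0.0180 m = 1.8 cm.

≈ 1.8 cm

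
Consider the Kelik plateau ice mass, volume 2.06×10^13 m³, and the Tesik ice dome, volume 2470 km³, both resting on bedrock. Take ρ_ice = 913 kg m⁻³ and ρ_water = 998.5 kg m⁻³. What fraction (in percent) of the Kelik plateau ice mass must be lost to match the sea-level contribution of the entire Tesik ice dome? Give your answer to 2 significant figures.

Equal sea-level rise means equal mass of meltwater, i.e. equal mass of ice lost.
Ice mass of Tesik: 2.255×10^15 kg; ice mass of Kelik: 1.881×10^16 kg.
Fraction required = 2.255×10^15 / 1.881×10^16 = 0.120 → 12 %.

≈ 12 %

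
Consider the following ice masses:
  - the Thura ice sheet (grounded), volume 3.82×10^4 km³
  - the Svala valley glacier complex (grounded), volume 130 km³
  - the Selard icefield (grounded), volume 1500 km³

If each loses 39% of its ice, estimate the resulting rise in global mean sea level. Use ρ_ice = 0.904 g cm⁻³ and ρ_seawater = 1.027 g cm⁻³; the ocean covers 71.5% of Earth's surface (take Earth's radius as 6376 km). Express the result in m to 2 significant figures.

Thura: 0.39 × 3.82×10^4 km³ × (904/1027) = 1.311×10^4 km³ of water.
Svala: 0.39 × 130 km³ × (904/1027) = 44.63 km³ of water.
Selard: 0.39 × 1500 km³ × (904/1027) = 514.9 km³ of water.
Total added water ≈ 1.367×10^13 m³ over 3.65×10^14 m² → Δh = 0.0374 m.

≈ 0.037 m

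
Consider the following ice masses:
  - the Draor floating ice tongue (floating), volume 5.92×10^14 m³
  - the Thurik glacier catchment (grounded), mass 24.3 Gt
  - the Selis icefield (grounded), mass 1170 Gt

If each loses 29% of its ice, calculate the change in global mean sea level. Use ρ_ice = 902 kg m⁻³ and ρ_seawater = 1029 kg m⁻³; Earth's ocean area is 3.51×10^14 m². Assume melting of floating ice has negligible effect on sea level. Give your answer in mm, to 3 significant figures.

≈ 0.959 mm

The Draor floating ice tongue is floating and already displaces its own weight of water, so its melt adds essentially nothing to sea level.
Thurik: 0.29 × 24.3 Gt = 7.047×10^12 kg; dividing by ρ_w = 1029 kg m⁻³ gives 6.848×10^9 m³ of water.
Selis: 0.29 × 1170 Gt = 3.393×10^14 kg; dividing by ρ_w = 1029 kg m⁻³ gives 3.297×10^11 m³ of water.
Total added water ≈ 3.366×10^11 m³ over 3.51×10^14 m² → Δh = 9.59×10^-4 m = 0.959 mm.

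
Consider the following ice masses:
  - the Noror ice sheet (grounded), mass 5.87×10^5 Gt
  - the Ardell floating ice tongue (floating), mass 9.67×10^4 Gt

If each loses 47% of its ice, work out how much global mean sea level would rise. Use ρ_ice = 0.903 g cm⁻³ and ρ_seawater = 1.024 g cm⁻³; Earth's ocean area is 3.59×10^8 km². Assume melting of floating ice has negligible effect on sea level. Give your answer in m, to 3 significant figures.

Noror: 0.47 × 5.87×10^5 Gt = 2.759×10^17 kg; dividing by ρ_w = 1.024 g cm⁻³ = 1024 kg m⁻³ gives 2.694×10^14 m³ of water.
The Ardell floating ice tongue is floating and already displaces its own weight of water, so its melt adds essentially nothing to sea level.
Total added water ≈ 2.694×10^14 m³ over 3.59×10^14 m² → Δh = 0.750 m.

≈ 0.750 m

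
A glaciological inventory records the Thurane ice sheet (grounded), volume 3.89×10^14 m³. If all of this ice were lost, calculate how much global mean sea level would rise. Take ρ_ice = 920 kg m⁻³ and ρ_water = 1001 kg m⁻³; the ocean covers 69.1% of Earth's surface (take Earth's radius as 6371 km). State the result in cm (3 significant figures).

Thurane: 3.89×10^14 m³ × (920/1001) = 3.575×10^14 m³ of water.
Spread over 3.52×10^14 m² of ocean, Δh = 3.575×10^14 / 3.52×10^14 = 1.01 m = 101 cm.

≈ 101 cm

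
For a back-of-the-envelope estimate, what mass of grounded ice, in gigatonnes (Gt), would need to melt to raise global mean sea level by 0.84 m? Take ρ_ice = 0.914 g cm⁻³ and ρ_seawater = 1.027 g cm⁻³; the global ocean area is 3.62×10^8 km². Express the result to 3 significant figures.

≈ 3.12×10^5 Gt

Required water volume = Δh × A = 0.84 m × 3.62×10^14 m² = 3.041×10^14 m³.
ρ_w = 1.027 g cm⁻³ = 1027 kg m⁻³, so the mass of water = 3.041×10^14 m³ × 1027 kg m⁻³ = 3.123×10^17 kg = 3.12×10^5 Gt (and the same mass of ice, by conservation).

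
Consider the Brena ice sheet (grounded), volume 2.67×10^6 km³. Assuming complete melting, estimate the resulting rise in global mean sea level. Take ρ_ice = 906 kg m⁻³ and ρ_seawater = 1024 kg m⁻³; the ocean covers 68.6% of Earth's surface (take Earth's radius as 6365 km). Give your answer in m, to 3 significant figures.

Brena: 2.67×10^6 km³ × (906/1024) = 2.362×10^6 km³ of water.
Spread over 3.49×10^14 m² of ocean, Δh = 2.362×10^15 / 3.49×10^14 = 6.76 m.

≈ 6.76 m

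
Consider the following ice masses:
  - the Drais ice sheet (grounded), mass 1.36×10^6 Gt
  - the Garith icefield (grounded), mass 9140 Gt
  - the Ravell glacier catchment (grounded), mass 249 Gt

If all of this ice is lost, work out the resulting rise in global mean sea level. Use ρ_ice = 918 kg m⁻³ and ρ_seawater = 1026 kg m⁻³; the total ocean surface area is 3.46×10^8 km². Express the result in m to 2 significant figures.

Drais: 1.36×10^6 Gt = 1.360×10^18 kg; dividing by ρ_w = 1026 kg m⁻³ gives 1.326×10^15 m³ of water.
Garith: 9140 Gt = 9.140×10^15 kg; dividing by ρ_w = 1026 kg m⁻³ gives 8.908×10^12 m³ of water.
Ravell: 249 Gt = 2.490×10^14 kg; dividing by ρ_w = 1026 kg m⁻³ gives 2.427×10^11 m³ of water.
Total added water ≈ 1.335×10^15 m³ over 3.46×10^14 m² → Δh = 3.86 m.

≈ 3.9 m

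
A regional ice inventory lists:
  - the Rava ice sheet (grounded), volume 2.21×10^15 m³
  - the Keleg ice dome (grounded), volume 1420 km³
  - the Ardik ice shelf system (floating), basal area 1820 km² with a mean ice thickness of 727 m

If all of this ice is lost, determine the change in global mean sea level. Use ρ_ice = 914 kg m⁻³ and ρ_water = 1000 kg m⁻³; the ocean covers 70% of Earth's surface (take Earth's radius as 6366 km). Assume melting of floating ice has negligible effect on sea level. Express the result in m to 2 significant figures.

≈ 5.7 m

Rava: 2.21×10^15 m³ × (914/1000) = 2.020×10^15 m³ of water.
Keleg: 1420 km³ × (914/1000) = 1298 km³ of water.
The Ardik ice shelf system is floating and already displaces its own weight of water, so its melt adds essentially nothing to sea level.
Total added water ≈ 2.021×10^15 m³ over 3.56×10^14 m² → Δh = 5.67 m.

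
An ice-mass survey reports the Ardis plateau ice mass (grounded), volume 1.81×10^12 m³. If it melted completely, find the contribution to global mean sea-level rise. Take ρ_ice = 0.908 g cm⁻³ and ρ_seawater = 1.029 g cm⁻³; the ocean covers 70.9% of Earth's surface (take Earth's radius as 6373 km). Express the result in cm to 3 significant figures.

≈ 0.441 cm

Ardis: 1.81×10^12 m³ × (908/1029) = 1.597×10^12 m³ of water.
Spread over 3.62×10^14 m² of ocean, Δh = 1.597×10^12 / 3.62×10^14 = 4.41×10^-3 m = 0.441 cm.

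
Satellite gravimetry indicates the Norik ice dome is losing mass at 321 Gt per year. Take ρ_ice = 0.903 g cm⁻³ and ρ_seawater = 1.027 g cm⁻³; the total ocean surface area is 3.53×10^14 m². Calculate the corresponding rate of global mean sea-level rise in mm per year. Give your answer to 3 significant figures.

ρ_w = 1.027 g cm⁻³ = 1027 kg m⁻³. Annual water volume added = 321 Gt / ρ_w = 3.210×10^14 kg / 1027 kg m⁻³ = 3.126×10^11 m³.
Δh per year = 3.126×10^11 / 3.53×10^14 = 8.85×10^-4 m = 0.885 mm.

≈ 0.885 mm/yr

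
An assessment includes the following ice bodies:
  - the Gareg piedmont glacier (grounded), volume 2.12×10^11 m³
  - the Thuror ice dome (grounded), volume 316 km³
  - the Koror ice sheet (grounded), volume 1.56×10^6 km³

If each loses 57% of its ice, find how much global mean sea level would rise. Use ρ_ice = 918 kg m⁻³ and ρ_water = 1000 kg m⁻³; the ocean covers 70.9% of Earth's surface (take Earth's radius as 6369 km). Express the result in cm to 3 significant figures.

≈ 226 cm

Gareg: 0.57 × 2.12×10^11 m³ × (918/1000) = 1.109×10^11 m³ of water.
Thuror: 0.57 × 316 km³ × (918/1000) = 165.4 km³ of water.
Koror: 0.57 × 1.56×10^6 km³ × (918/1000) = 8.163×10^5 km³ of water.
Total added water ≈ 8.166×10^14 m³ over 3.61×10^14 m² → Δh = 2.26 m = 226 cm.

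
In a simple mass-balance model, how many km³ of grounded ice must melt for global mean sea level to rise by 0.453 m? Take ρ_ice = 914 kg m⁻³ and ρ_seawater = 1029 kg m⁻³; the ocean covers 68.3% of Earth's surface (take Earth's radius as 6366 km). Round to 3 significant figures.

≈ 1.77×10^5 km³

Required water volume = Δh × A = 0.453 m × 3.48×10^14 m² = 1.576×10^14 m³ = 1.576×10^5 km³.
Ice volume = water volume × ρ_w/ρ_ice = 1.576×10^5 × 1029/914 = 1.77×10^5 km³.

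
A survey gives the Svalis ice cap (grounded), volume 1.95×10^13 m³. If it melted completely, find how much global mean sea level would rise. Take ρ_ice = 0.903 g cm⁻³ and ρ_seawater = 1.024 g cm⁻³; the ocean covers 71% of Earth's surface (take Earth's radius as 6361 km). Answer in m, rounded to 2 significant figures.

≈ 0.048 m

Svalis: 1.95×10^13 m³ × (903/1024) = 1.720×10^13 m³ of water.
Spread over 3.61×10^14 m² of ocean, Δh = 1.720×10^13 / 3.61×10^14 = 0.0476 m.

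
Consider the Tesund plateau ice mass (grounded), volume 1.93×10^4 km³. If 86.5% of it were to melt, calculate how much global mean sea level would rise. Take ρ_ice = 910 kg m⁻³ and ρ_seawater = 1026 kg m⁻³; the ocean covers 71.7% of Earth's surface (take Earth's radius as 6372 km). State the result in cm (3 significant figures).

Tesund: 0.865 × 1.93×10^4 km³ × (910/1026) = 1.481×10^4 km³ of water.
Spread over 3.66×10^14 m² of ocean, Δh = 1.481×10^13 / 3.66×10^14 = 0.0405 m = 4.05 cm.

≈ 4.05 cm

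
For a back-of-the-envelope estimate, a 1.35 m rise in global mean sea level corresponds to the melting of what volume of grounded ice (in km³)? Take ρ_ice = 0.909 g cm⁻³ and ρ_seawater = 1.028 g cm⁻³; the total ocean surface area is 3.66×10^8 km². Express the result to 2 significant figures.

≈ 5.6×10^5 km³

Required water volume = Δh × A = 1.35 m × 3.66×10^14 m² = 4.941×10^14 m³ = 4.941×10^5 km³.
Ice volume = water volume × ρ_w/ρ_ice = 4.941×10^5 × 1028/909 = 5.6×10^5 km³.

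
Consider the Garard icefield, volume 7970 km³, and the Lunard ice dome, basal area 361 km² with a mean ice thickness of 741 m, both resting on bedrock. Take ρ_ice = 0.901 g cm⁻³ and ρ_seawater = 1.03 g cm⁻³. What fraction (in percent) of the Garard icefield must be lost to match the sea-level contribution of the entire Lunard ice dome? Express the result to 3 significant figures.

Equal sea-level rise means equal mass of meltwater, i.e. equal mass of ice lost.
Ice mass of Lunard: 2.410×10^14 kg; ice mass of Garard: 7.181×10^15 kg.
Fraction required = 2.410×10^14 / 7.181×10^15 = 0.0336 → 3.36 %.

≈ 3.36 %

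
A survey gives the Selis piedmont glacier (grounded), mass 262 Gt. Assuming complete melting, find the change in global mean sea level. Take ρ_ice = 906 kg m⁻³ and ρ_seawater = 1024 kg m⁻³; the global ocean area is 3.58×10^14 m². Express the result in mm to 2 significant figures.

≈ 0.71 mm

Selis: 262 Gt = 2.620×10^14 kg; dividing by ρ_w = 1024 kg m⁻³ gives 2.559×10^11 m³ of water.
Spread over 3.58×10^14 m² of ocean, Δh = 2.559×10^11 / 3.58×10^14 = 7.15×10^-4 m = 0.71 mm.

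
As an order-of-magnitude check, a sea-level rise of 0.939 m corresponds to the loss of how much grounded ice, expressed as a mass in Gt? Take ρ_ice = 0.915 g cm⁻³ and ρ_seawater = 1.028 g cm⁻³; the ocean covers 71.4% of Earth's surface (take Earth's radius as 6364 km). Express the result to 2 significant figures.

≈ 3.5×10^5 Gt

Required water volume = Δh × A = 0.939 m × 3.63×10^14 m² = 3.412×10^14 m³.
ρ_w = 1.028 g cm⁻³ = 1028 kg m⁻³, so the mass of water = 3.412×10^14 m³ × 1028 kg m⁻³ = 3.508×10^17 kg = 3.5×10^5 Gt (and the same mass of ice, by conservation).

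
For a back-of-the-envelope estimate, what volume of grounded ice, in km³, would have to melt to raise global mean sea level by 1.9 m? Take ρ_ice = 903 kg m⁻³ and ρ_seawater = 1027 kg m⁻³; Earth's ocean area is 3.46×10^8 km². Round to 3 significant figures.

≈ 7.48×10^5 km³

Required water volume = Δh × A = 1.9 m × 3.46×10^14 m² = 6.574×10^14 m³ = 6.574×10^5 km³.
Ice volume = water volume × ρ_w/ρ_ice = 6.574×10^5 × 1027/903 = 7.48×10^5 km³.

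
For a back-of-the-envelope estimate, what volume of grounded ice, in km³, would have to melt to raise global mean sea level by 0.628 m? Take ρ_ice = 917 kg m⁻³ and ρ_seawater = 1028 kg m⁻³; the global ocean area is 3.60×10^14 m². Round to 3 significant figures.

≈ 2.53×10^5 km³

Required water volume = Δh × A = 0.628 m × 3.60×10^14 m² = 2.261×10^14 m³ = 2.261×10^5 km³.
Ice volume = water volume × ρ_w/ρ_ice = 2.261×10^5 × 1028/917 = 2.53×10^5 km³.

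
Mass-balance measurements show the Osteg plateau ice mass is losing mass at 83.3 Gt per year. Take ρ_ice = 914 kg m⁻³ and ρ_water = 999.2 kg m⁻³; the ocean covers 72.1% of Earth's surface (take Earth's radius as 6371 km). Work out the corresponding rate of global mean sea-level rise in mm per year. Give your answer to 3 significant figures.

≈ 0.227 mm/yr

ρ_w = 999.2 kg m⁻³. Annual water volume added = 83.3 Gt / ρ_w = 8.330×10^13 kg / 999.2 kg m⁻³ = 8.337×10^10 m³.
Δh per year = 8.337×10^10 / 3.68×10^14 = 2.27×10^-4 m = 0.227 mm.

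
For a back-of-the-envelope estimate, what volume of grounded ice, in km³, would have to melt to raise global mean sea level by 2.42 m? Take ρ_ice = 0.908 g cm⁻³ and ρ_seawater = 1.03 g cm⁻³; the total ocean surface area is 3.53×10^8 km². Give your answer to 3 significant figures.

≈ 9.69×10^5 km³

Required water volume = Δh × A = 2.42 m × 3.53×10^14 m² = 8.543×10^14 m³ = 8.543×10^5 km³.
Ice volume = water volume × ρ_w/ρ_ice = 8.543×10^5 × 1030/908 = 9.69×10^5 km³.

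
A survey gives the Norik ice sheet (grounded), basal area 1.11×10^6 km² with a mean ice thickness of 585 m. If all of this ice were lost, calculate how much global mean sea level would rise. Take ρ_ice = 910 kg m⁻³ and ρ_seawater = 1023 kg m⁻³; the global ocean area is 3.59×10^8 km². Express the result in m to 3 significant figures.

≈ 1.61 m

Norik: ice volume = 1.11×10^6 km² × 585 m = 6.494×10^5 km³; 6.494×10^5 × (910/1023) = 5.776×10^5 km³ of water.
Spread over 3.59×10^14 m² of ocean, Δh = 5.776×10^14 / 3.59×10^14 = 1.61 m.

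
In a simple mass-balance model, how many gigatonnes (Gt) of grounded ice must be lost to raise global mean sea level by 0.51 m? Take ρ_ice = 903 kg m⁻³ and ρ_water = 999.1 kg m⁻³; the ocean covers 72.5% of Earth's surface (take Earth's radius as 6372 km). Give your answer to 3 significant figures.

≈ 1.88×10^5 Gt

Required water volume = Δh × A = 0.51 m × 3.70×10^14 m² = 1.887×10^14 m³.
ρ_w = 999.1 kg m⁻³, so the mass of water = 1.887×10^14 m³ × 999.1 kg m⁻³ = 1.885×10^17 kg = 1.88×10^5 Gt (and the same mass of ice, by conservation).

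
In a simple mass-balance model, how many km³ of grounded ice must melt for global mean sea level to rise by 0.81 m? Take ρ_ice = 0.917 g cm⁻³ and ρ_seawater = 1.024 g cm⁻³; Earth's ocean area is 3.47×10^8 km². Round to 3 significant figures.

≈ 3.14×10^5 km³

Required water volume = Δh × A = 0.81 m × 3.47×10^14 m² = 2.811×10^14 m³ = 2.811×10^5 km³.
Ice volume = water volume × ρ_w/ρ_ice = 2.811×10^5 × 1024/917 = 3.14×10^5 km³.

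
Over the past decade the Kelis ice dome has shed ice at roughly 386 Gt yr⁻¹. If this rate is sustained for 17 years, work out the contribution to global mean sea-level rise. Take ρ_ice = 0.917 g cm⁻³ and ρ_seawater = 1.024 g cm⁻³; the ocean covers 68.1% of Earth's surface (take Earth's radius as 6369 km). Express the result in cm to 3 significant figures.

Total mass lost = 386 Gt/yr × 17 yr = 6562 Gt = 6.562×10^15 kg.
ρ_w = 1.024 g cm⁻³ = 1024 kg m⁻³, so water volume = 6.562×10^15 / 1024 = 6.408×10^12 m³.
Δh = 6.408×10^12 / 3.47×10^14 = 0.0185 m = 1.85 cm.

≈ 1.85 cm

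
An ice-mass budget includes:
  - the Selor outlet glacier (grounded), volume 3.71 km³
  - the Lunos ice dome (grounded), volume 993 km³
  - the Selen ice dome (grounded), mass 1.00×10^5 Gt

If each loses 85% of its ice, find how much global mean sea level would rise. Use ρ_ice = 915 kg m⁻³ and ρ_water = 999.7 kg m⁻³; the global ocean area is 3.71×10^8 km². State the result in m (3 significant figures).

≈ 0.231 m

Selor: 0.85 × 3.71 km³ × (915/999.7) = 2.886 km³ of water.
Lunos: 0.85 × 993 km³ × (915/999.7) = 772.5 km³ of water.
Selen: 0.85 × 1.00×10^5 Gt = 8.500×10^16 kg; dividing by ρ_w = 999.7 kg m⁻³ gives 8.503×10^13 m³ of water.
Total added water ≈ 8.580×10^13 m³ over 3.71×10^14 m² → Δh = 0.231 m.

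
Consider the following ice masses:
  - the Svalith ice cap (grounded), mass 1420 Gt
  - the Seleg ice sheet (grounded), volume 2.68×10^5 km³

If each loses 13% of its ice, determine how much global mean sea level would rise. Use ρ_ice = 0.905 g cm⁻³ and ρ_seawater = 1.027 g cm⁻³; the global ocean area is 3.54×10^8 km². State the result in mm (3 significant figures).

Svalith: 0.13 × 1420 Gt = 1.846×10^14 kg; dividing by ρ_w = 1.027 g cm⁻³ = 1027 kg m⁻³ gives 1.797×10^11 m³ of water.
Seleg: 0.13 × 2.68×10^5 km³ × (905/1027) = 3.070×10^4 km³ of water.
Total added water ≈ 3.088×10^13 m³ over 3.54×10^14 m² → Δh = 0.0872 m = 87.2 mm.

≈ 87.2 mm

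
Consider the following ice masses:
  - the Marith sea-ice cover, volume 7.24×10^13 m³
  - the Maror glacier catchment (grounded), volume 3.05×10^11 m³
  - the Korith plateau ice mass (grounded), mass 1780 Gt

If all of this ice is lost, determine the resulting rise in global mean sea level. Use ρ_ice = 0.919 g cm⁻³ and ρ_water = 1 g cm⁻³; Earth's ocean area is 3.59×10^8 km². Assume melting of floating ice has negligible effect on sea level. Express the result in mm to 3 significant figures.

≈ 5.74 mm

The Marith sea-ice cover is floating and already displaces its own weight of water, so its melt adds essentially nothing to sea level.
Maror: 3.05×10^11 m³ × (919/1000) = 2.803×10^11 m³ of water.
Korith: 1780 Gt = 1.780×10^15 kg; dividing by ρ_w = 1 g cm⁻³ = 1000 kg m⁻³ gives 1.780×10^12 m³ of water.
Total added water ≈ 2.060×10^12 m³ over 3.59×10^14 m² → Δh = 5.74×10^-3 m = 5.74 mm.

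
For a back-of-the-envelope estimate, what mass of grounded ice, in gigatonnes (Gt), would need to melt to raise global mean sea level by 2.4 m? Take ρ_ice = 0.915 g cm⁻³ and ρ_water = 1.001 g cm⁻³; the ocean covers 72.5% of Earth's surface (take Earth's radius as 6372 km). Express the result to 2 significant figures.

Required water volume = Δh × A = 2.4 m × 3.70×10^14 m² = 8.878×10^14 m³.
ρ_w = 1.001 g cm⁻³ = 1001 kg m⁻³, so the mass of water = 8.878×10^14 m³ × 1001 kg m⁻³ = 8.887×10^17 kg = 8.9×10^5 Gt (and the same mass of ice, by conservation).

≈ 8.9×10^5 Gt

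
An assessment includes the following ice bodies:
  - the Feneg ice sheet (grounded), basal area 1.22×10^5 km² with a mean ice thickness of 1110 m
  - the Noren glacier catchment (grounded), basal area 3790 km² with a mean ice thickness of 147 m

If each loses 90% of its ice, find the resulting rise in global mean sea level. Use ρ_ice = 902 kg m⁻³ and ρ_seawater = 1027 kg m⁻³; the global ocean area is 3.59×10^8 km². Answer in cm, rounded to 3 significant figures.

Feneg: ice volume = 1.22×10^5 km² × 1110 m = 1.354×10^5 km³; 0.9 × 1.354×10^5 × (902/1027) = 1.070×10^5 km³ of water.
Noren: ice volume = 3790 km² × 147 m = 557.1 km³; 0.9 × 557.1 × (902/1027) = 440.4 km³ of water.
Total added water ≈ 1.075×10^14 m³ over 3.59×10^14 m² → Δh = 0.299 m = 29.9 cm.

≈ 29.9 cm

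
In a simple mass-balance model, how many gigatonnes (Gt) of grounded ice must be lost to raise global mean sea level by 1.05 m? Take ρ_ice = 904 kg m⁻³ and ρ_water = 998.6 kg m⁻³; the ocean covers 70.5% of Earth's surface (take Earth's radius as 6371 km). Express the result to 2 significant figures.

Required water volume = Δh × A = 1.05 m × 3.60×10^14 m² = 3.776×10^14 m³.
ρ_w = 998.6 kg m⁻³, so the mass of water = 3.776×10^14 m³ × 998.6 kg m⁻³ = 3.770×10^17 kg = 3.8×10^5 Gt (and the same mass of ice, by conservation).

≈ 3.8×10^5 Gt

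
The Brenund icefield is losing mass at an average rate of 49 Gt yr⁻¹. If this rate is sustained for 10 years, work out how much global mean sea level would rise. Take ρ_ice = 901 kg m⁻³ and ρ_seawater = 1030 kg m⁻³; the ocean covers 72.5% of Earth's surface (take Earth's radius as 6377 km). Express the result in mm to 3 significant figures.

≈ 1.28 mm

Total mass lost = 49 Gt/yr × 10 yr = 490.0 Gt = 4.900×10^14 kg.
ρ_w = 1030 kg m⁻³, so water volume = 4.900×10^14 / 1030 = 4.757×10^11 m³.
Δh = 4.757×10^11 / 3.70×10^14 = 1.28×10^-3 m = 1.28 mm.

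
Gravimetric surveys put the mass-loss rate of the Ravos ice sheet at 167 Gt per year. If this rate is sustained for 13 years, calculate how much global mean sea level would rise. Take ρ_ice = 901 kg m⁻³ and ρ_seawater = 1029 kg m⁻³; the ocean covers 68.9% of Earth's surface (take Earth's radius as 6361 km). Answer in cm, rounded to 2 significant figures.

Total mass lost = 167 Gt/yr × 13 yr = 2171 Gt = 2.171×10^15 kg.
ρ_w = 1029 kg m⁻³, so water volume = 2.171×10^15 / 1029 = 2.110×10^12 m³.
Δh = 2.110×10^12 / 3.50×10^14 = 6.02×10^-3 m = 0.60 cm.

≈ 0.60 cm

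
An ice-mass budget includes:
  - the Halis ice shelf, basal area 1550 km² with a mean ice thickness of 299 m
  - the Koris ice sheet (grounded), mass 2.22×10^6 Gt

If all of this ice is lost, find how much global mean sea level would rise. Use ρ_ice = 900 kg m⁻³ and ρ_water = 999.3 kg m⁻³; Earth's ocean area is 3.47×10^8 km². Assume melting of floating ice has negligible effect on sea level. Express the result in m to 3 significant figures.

The Halis ice shelf is floating and already displaces its own weight of water, so its melt adds essentially nothing to sea level.
Koris: 2.22×10^6 Gt = 2.220×10^18 kg; dividing by ρ_w = 999.3 kg m⁻³ gives 2.222×10^15 m³ of water.
Total added water ≈ 2.222×10^15 m³ over 3.47×10^14 m² → Δh = 6.40 m.

≈ 6.40 m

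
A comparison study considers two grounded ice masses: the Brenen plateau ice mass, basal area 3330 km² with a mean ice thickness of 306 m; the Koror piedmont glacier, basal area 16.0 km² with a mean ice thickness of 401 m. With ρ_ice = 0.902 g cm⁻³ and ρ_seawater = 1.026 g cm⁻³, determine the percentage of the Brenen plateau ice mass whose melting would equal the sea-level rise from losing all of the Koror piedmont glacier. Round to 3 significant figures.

Equal sea-level rise means equal mass of meltwater, i.e. equal mass of ice lost.
Ice mass of Koror: 5.787×10^12 kg; ice mass of Brenen: 9.191×10^14 kg.
Fraction required = 5.787×10^12 / 9.191×10^14 = 6.30×10^-3 → 0.630 %.

≈ 0.630 %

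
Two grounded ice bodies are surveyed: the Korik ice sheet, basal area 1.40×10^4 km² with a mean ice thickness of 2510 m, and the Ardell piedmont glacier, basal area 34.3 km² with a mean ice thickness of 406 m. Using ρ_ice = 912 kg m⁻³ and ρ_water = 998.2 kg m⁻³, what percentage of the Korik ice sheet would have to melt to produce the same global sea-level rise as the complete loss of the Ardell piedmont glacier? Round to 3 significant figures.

Equal sea-level rise means equal mass of meltwater, i.e. equal mass of ice lost.
Ice mass of Ardell: 1.270×10^13 kg; ice mass of Korik: 3.205×10^16 kg.
Fraction required = 1.270×10^13 / 3.205×10^16 = 3.96×10^-4 → 0.0396 %.

≈ 0.0396 %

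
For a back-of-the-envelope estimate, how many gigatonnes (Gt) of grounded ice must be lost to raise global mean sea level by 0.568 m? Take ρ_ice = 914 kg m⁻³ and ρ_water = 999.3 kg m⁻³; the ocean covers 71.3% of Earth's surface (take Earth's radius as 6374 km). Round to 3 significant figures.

≈ 2.07×10^5 Gt

Required water volume = Δh × A = 0.568 m × 3.64×10^14 m² = 2.068×10^14 m³.
ρ_w = 999.3 kg m⁻³, so the mass of water = 2.068×10^14 m³ × 999.3 kg m⁻³ = 2.066×10^17 kg = 2.07×10^5 Gt (and the same mass of ice, by conservation).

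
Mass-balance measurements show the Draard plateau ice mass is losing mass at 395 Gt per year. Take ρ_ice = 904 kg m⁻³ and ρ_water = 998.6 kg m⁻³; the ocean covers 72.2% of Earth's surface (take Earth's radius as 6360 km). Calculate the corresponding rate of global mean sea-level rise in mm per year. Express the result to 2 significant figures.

ρ_w = 998.6 kg m⁻³. Annual water volume added = 395 Gt / ρ_w = 3.950×10^14 kg / 998.6 kg m⁻³ = 3.956×10^11 m³.
Δh per year = 3.956×10^11 / 3.67×10^14 = 1.08×10^-3 m = 1.1 mm.

≈ 1.1 mm/yr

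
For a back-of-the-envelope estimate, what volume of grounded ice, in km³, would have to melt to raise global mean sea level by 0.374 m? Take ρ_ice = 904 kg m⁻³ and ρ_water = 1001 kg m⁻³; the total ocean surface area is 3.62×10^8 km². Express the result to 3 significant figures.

≈ 1.50×10^5 km³

Required water volume = Δh × A = 0.374 m × 3.62×10^14 m² = 1.354×10^14 m³ = 1.354×10^5 km³.
Ice volume = water volume × ρ_w/ρ_ice = 1.354×10^5 × 1001/904 = 1.50×10^5 km³.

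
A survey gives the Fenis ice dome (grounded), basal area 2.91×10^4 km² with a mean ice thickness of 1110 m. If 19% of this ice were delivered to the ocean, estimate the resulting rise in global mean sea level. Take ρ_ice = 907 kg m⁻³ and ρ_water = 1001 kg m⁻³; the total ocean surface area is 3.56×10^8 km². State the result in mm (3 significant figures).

≈ 15.6 mm

Fenis: ice volume = 2.91×10^4 km² × 1110 m = 3.230×10^4 km³; 0.19 × 3.230×10^4 × (907/1001) = 5561 km³ of water.
Spread over 3.56×10^14 m² of ocean, Δh = 5.561×10^12 / 3.56×10^14 = 0.0156 m = 15.6 mm.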